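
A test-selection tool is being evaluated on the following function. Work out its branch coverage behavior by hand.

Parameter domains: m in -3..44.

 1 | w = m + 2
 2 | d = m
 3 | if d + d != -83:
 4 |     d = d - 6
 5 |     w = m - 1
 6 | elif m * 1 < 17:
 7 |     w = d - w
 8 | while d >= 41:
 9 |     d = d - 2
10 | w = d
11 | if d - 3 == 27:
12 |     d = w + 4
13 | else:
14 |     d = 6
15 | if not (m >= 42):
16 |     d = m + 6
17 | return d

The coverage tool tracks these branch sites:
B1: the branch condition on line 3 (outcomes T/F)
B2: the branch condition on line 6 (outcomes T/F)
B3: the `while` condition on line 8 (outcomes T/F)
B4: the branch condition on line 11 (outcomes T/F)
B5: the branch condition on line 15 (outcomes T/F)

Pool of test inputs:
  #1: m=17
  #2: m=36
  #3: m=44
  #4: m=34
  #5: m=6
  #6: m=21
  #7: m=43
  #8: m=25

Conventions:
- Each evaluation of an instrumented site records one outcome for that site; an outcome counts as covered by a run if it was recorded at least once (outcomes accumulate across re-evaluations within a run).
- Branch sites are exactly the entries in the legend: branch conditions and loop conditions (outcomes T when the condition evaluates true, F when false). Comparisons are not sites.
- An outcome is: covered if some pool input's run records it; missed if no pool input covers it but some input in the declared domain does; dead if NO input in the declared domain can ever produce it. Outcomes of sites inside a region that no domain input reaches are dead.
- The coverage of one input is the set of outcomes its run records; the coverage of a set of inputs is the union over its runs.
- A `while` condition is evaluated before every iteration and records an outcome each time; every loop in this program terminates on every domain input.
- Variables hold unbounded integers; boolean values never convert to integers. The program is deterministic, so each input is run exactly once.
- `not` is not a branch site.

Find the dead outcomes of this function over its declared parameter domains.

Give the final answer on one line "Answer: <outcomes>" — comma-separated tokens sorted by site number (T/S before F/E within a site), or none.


running all 48 domain inputs and tallying outcomes:
  B1=F: never recorded by any domain input -> dead
  B2=T: never recorded by any domain input -> dead
  B2=F: never recorded by any domain input -> dead
  B3=T: never recorded by any domain input -> dead
  reachable outcomes have witnesses, e.g. B1=T (e.g. m=-3), B3=F (e.g. m=-3), B4=T (e.g. m=36), B4=F (e.g. m=-3)
Answer: B1=F, B2=T, B2=F, B3=T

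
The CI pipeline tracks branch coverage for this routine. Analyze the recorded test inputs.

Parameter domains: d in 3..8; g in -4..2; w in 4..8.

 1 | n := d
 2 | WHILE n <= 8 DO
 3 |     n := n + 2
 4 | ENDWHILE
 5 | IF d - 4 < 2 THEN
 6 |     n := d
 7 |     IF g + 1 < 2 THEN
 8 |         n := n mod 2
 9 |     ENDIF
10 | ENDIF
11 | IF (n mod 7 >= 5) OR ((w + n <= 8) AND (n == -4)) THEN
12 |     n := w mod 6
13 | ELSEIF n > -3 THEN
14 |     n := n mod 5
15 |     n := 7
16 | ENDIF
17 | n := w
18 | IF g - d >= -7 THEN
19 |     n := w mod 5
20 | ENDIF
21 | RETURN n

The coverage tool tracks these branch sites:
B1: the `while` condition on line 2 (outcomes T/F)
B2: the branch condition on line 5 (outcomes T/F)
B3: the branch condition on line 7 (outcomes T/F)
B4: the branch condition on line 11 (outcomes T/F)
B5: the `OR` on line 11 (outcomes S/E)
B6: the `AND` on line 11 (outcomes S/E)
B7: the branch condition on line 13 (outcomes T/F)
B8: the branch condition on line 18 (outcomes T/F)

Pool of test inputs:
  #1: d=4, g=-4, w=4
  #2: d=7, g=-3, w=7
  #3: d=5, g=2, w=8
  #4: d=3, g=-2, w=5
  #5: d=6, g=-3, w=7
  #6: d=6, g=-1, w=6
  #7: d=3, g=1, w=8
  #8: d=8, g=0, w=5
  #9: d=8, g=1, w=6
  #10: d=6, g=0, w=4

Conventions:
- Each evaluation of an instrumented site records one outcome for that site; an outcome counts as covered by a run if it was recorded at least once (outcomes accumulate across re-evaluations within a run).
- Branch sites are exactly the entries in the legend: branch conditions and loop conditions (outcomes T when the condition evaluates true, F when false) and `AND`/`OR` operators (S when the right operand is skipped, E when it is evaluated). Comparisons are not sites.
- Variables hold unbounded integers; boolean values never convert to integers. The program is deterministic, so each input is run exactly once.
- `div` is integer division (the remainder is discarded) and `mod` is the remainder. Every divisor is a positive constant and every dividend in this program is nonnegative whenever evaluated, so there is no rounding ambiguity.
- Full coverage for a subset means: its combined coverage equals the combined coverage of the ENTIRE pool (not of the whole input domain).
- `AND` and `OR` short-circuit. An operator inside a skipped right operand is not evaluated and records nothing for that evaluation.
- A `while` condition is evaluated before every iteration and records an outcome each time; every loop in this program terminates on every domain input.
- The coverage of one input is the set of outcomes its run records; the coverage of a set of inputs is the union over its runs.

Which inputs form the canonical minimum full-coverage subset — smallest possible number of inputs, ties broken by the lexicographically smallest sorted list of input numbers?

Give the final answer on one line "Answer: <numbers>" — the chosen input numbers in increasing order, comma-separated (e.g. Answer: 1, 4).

#1 (d=4, g=-4, w=4) -> covered: B1=T, B1=F, B2=T, B3=T, B4=F, B5=E, B6=E, B7=T, B8=F
#2 (d=7, g=-3, w=7) -> covered: B1=T, B1=F, B2=F, B4=F, B5=E, B6=S, B7=T, B8=F
#3 (d=5, g=2, w=8) -> covered: B1=T, B1=F, B2=T, B3=F, B4=T, B5=S, B8=T
#4 (d=3, g=-2, w=5) -> covered: B1=T, B1=F, B2=T, B3=T, B4=F, B5=E, B6=E, B7=T, B8=T
#5 (d=6, g=-3, w=7) -> covered: B1=T, B1=F, B2=F, B4=F, B5=E, B6=S, B7=T, B8=F
#6 (d=6, g=-1, w=6) -> covered: B1=T, B1=F, B2=F, B4=F, B5=E, B6=S, B7=T, B8=T
#7 (d=3, g=1, w=8) -> covered: B1=T, B1=F, B2=T, B3=F, B4=F, B5=E, B6=S, B7=T, B8=T
#8 (d=8, g=0, w=5) -> covered: B1=T, B1=F, B2=F, B4=F, B5=E, B6=S, B7=T, B8=F
#9 (d=8, g=1, w=6) -> covered: B1=T, B1=F, B2=F, B4=F, B5=E, B6=S, B7=T, B8=T
#10 (d=6, g=0, w=4) -> covered: B1=T, B1=F, B2=F, B4=F, B5=E, B6=S, B7=T, B8=T
pool-wide coverage (15 outcomes): B1=T, B1=F, B2=T, B2=F, B3=T, B3=F, B4=T, B4=F, B5=S, B5=E, B6=S, B6=E, B7=T, B8=T, B8=F
every size-1 subset falls short of the 15 outcomes (best: 9/15)
every size-2 subset falls short of the 15 outcomes (best: 13/15)
size 3: inputs {1, 2, 3} cover all 15 outcomes, and no lexicographically smaller subset of this size does

Answer: 1, 2, 3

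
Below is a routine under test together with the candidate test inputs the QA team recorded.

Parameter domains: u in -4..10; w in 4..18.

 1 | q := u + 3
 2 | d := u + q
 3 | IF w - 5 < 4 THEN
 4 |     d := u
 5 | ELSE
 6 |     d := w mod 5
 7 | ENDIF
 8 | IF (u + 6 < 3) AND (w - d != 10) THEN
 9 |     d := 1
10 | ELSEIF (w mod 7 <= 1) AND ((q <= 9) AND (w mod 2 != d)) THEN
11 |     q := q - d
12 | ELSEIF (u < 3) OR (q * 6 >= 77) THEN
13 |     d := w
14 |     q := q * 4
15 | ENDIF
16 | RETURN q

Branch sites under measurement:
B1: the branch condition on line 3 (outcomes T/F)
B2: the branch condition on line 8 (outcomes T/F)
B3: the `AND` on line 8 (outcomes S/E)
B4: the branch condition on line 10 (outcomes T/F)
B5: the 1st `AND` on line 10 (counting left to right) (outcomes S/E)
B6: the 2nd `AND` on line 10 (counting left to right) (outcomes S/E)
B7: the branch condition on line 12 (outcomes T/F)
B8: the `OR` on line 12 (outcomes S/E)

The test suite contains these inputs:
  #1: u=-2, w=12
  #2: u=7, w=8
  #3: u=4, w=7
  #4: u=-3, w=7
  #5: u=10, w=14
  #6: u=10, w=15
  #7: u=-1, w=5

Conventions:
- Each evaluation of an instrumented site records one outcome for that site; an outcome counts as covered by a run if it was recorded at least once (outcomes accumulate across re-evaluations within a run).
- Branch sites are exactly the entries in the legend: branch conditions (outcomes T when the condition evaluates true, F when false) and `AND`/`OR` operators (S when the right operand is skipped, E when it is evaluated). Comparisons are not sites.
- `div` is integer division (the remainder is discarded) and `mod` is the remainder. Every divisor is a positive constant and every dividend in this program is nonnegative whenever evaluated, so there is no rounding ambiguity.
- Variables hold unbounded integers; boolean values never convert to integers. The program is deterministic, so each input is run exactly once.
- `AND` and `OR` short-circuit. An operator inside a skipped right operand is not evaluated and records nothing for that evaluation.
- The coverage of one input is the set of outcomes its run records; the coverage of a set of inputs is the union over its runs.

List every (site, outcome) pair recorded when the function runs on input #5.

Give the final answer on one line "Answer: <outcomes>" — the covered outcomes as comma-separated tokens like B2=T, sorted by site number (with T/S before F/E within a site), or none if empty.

Running input #5 (u=10, w=14), event by event:
  B1->F, B3->S, B2->F, B5->E, B6->S, B4->F, B8->E, B7->T
distinct outcomes covered: B1=F, B2=F, B3=S, B4=F, B5=E, B6=S, B7=T, B8=E

Answer: B1=F, B2=F, B3=S, B4=F, B5=E, B6=S, B7=T, B8=E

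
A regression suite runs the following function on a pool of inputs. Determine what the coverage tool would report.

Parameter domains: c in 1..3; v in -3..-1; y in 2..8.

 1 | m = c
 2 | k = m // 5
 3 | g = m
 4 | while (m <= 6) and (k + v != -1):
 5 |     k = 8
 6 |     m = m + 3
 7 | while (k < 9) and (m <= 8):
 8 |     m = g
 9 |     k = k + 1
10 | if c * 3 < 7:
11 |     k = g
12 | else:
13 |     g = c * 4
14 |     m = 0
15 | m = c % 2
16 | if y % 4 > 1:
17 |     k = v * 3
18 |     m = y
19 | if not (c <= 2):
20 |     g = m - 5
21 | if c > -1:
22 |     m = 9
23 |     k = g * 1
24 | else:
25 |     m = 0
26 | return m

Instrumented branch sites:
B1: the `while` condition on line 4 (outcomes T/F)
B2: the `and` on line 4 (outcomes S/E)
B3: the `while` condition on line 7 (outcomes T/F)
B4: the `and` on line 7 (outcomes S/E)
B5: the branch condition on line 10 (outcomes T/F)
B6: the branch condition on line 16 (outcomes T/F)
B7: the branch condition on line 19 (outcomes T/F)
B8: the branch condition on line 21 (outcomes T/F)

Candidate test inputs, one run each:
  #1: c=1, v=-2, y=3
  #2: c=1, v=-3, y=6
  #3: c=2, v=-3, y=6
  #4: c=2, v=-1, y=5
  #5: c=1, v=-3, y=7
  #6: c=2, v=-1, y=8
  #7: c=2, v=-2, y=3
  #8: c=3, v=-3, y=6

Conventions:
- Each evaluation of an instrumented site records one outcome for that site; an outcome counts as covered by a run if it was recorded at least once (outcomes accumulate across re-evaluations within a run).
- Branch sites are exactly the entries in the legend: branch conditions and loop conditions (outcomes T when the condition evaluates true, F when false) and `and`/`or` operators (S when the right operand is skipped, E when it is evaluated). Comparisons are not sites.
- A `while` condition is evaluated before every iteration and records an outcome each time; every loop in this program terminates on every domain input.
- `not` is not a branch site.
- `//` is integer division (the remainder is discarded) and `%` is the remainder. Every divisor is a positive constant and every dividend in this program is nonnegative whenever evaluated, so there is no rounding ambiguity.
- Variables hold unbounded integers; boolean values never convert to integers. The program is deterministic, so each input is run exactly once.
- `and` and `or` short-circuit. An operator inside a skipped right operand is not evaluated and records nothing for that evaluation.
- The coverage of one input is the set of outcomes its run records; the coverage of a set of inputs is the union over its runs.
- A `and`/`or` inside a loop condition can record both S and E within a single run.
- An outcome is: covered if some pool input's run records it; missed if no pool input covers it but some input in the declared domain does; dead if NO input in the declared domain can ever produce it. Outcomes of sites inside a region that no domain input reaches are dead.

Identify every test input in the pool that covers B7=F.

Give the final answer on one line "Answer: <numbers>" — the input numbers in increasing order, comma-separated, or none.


input #1 (c=1, v=-2, y=3): hits B7=F
input #2 (c=1, v=-3, y=6): hits B7=F
input #3 (c=2, v=-3, y=6): hits B7=F
input #4 (c=2, v=-1, y=5): hits B7=F
input #5 (c=1, v=-3, y=7): hits B7=F
input #6 (c=2, v=-1, y=8): hits B7=F
input #7 (c=2, v=-2, y=3): hits B7=F
input #8 (c=3, v=-3, y=6): never hits B7=F
Answer: 1, 2, 3, 4, 5, 6, 7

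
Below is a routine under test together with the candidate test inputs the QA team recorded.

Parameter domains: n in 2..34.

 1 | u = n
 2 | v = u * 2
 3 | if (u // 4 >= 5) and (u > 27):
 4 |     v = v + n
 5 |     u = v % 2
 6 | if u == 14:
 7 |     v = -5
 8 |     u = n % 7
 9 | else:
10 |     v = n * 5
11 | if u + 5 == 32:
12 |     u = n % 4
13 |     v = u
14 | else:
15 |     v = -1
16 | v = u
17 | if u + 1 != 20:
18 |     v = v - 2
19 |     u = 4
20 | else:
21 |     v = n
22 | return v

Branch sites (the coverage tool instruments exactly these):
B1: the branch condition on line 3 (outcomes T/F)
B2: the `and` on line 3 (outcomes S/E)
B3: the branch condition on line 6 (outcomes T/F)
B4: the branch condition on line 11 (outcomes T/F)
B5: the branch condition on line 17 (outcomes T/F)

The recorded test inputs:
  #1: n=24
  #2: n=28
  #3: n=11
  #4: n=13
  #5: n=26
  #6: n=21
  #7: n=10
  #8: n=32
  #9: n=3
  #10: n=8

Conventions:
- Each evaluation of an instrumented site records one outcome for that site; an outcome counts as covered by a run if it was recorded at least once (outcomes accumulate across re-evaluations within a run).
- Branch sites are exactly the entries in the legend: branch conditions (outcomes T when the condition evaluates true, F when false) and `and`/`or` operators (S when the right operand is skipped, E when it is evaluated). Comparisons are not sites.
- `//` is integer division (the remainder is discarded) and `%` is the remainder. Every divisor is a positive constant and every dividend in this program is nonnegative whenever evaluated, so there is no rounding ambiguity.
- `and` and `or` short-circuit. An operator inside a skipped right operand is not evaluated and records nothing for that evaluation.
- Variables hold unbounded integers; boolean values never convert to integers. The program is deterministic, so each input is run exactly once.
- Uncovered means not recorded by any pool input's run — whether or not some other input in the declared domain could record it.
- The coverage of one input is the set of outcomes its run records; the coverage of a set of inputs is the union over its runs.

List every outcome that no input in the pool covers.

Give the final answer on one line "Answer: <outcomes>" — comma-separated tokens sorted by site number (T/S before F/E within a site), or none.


input #1, n=24: events B2->E, B1->F, B3->F, B4->F, B5->T; outcomes B1=F, B2=E, B3=F, B4=F, B5=T
input #2, n=28: events B2->E, B1->T, B3->F, B4->F, B5->T; outcomes B1=T, B2=E, B3=F, B4=F, B5=T
input #3, n=11: events B2->S, B1->F, B3->F, B4->F, B5->T; outcomes B1=F, B2=S, B3=F, B4=F, B5=T
input #4, n=13: events B2->S, B1->F, B3->F, B4->F, B5->T; outcomes B1=F, B2=S, B3=F, B4=F, B5=T
input #5, n=26: events B2->E, B1->F, B3->F, B4->F, B5->T; outcomes B1=F, B2=E, B3=F, B4=F, B5=T
input #6, n=21: events B2->E, B1->F, B3->F, B4->F, B5->T; outcomes B1=F, B2=E, B3=F, B4=F, B5=T
input #7, n=10: events B2->S, B1->F, B3->F, B4->F, B5->T; outcomes B1=F, B2=S, B3=F, B4=F, B5=T
input #8, n=32: events B2->E, B1->T, B3->F, B4->F, B5->T; outcomes B1=T, B2=E, B3=F, B4=F, B5=T
input #9, n=3: events B2->S, B1->F, B3->F, B4->F, B5->T; outcomes B1=F, B2=S, B3=F, B4=F, B5=T
input #10, n=8: events B2->S, B1->F, B3->F, B4->F, B5->T; outcomes B1=F, B2=S, B3=F, B4=F, B5=T
union over the pool: B1=T, B1=F, B2=S, B2=E, B3=F, B4=F, B5=T
uncovered (3 of 10): B3=T, B4=T, B5=F
Answer: B3=T, B4=T, B5=F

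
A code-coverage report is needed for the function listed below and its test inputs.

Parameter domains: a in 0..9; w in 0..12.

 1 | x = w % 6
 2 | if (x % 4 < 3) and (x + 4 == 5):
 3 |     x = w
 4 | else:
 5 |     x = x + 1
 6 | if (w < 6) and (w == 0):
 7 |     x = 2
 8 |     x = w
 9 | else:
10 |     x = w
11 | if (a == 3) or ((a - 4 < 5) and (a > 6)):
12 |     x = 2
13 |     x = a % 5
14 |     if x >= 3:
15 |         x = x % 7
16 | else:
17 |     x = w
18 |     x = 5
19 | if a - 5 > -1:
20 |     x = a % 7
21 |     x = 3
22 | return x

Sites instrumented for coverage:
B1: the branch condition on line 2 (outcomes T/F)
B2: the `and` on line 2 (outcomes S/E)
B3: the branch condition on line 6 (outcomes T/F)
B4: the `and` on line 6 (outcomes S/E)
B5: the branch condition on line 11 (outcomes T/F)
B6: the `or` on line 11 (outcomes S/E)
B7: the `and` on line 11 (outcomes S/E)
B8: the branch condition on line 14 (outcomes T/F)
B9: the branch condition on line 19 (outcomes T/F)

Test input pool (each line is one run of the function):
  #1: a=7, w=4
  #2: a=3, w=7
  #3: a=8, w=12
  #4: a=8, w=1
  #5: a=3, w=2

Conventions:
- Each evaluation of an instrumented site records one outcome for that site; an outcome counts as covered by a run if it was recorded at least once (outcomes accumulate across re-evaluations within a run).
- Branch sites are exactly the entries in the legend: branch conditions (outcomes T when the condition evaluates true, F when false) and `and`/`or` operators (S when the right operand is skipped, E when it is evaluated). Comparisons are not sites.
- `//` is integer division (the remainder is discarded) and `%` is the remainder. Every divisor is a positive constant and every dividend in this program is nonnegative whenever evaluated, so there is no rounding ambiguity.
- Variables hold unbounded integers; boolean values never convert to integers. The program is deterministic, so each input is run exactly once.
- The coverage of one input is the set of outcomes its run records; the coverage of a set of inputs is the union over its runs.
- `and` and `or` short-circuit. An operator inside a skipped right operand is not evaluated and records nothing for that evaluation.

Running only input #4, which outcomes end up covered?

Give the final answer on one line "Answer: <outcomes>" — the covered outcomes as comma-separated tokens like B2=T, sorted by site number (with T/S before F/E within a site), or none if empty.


Event log for input #4 (a=8, w=1):
  B2->E, B1->T, B4->E, B3->F, B6->E, B7->E, B5->T, B8->T, B9->T
distinct outcomes covered: B1=T, B2=E, B3=F, B4=E, B5=T, B6=E, B7=E, B8=T, B9=T
Answer: B1=T, B2=E, B3=F, B4=E, B5=T, B6=E, B7=E, B8=T, B9=T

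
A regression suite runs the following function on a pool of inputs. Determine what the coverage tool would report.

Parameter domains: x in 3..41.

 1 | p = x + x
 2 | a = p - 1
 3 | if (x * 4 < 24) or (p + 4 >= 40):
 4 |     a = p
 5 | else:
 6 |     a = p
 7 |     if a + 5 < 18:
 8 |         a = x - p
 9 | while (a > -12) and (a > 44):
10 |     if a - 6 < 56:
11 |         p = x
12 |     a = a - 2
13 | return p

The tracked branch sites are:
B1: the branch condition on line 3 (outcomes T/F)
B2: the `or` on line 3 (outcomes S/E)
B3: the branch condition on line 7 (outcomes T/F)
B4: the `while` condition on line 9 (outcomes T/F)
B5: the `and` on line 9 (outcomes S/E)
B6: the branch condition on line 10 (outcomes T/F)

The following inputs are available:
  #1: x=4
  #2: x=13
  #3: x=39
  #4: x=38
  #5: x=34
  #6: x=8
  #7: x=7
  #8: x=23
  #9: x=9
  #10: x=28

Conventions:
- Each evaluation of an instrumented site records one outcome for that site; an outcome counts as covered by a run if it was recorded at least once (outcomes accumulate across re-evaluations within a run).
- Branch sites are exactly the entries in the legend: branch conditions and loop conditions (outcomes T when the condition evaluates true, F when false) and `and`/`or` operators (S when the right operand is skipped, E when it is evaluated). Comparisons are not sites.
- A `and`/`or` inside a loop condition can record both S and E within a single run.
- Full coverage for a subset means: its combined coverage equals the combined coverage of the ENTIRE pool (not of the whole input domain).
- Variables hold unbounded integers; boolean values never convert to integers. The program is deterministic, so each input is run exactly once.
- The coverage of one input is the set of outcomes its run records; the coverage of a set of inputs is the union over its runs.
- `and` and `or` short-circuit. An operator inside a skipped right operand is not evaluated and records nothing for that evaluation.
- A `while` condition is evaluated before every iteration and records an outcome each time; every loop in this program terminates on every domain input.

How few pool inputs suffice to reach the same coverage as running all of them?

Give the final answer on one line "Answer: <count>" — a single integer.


input #1 (x=4): covers B1=T, B2=S, B4=F, B5=E
input #2 (x=13): covers B1=F, B2=E, B3=F, B4=F, B5=E
input #3 (x=39): covers B1=T, B2=E, B4=T, B4=F, B5=E, B6=T, B6=F
input #4 (x=38): covers B1=T, B2=E, B4=T, B4=F, B5=E, B6=T, B6=F
input #5 (x=34): covers B1=T, B2=E, B4=T, B4=F, B5=E, B6=T, B6=F
input #6 (x=8): covers B1=F, B2=E, B3=F, B4=F, B5=E
input #7 (x=7): covers B1=F, B2=E, B3=F, B4=F, B5=E
input #8 (x=23): covers B1=T, B2=E, B4=T, B4=F, B5=E, B6=T
input #9 (x=9): covers B1=F, B2=E, B3=F, B4=F, B5=E
input #10 (x=28): covers B1=T, B2=E, B4=T, B4=F, B5=E, B6=T
union over all inputs: B1=T, B1=F, B2=S, B2=E, B3=F, B4=T, B4=F, B5=E, B6=T, B6=F (10 outcomes)
checked all size-1 subsets: none covers 10 outcomes (max 7/10)
checked all size-2 subsets: none covers 10 outcomes (max 9/10)
at size 3, {1, 2, 3} reaches all 10 outcomes; every lexicographically earlier size-3 subset fails
Answer: 3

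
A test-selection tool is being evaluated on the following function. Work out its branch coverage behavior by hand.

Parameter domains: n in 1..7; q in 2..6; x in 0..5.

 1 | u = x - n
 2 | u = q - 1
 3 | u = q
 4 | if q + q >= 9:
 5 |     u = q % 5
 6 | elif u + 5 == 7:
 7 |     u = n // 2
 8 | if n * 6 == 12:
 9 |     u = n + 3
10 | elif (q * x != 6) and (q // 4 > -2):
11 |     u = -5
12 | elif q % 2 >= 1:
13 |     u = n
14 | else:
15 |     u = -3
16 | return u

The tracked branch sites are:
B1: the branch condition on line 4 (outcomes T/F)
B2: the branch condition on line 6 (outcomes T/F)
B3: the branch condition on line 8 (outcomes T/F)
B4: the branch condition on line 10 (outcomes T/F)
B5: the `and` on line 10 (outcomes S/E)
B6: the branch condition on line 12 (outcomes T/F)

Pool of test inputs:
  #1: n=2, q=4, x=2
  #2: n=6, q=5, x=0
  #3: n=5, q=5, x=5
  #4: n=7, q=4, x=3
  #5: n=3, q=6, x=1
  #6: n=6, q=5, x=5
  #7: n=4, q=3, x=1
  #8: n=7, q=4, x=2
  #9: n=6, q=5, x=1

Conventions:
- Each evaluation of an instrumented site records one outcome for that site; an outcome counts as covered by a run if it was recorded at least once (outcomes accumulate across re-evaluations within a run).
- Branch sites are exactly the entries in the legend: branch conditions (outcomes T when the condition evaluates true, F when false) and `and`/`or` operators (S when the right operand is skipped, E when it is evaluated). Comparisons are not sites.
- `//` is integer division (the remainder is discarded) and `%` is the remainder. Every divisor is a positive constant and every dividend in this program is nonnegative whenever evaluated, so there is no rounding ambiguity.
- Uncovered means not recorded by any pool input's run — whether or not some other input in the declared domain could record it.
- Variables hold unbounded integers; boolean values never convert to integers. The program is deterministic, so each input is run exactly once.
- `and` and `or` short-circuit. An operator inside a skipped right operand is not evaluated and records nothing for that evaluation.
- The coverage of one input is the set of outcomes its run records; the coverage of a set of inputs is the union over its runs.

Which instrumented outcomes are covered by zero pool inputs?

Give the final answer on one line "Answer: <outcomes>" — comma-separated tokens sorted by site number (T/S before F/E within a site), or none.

test 1 (n=2, q=4, x=2) hits B1=F, B2=F, B3=T
test 2 (n=6, q=5, x=0) hits B1=T, B3=F, B4=T, B5=E
test 3 (n=5, q=5, x=5) hits B1=T, B3=F, B4=T, B5=E
test 4 (n=7, q=4, x=3) hits B1=F, B2=F, B3=F, B4=T, B5=E
test 5 (n=3, q=6, x=1) hits B1=T, B3=F, B4=F, B5=S, B6=F
test 6 (n=6, q=5, x=5) hits B1=T, B3=F, B4=T, B5=E
test 7 (n=4, q=3, x=1) hits B1=F, B2=F, B3=F, B4=T, B5=E
test 8 (n=7, q=4, x=2) hits B1=F, B2=F, B3=F, B4=T, B5=E
test 9 (n=6, q=5, x=1) hits B1=T, B3=F, B4=T, B5=E
union over the pool: B1=T, B1=F, B2=F, B3=T, B3=F, B4=T, B4=F, B5=S, B5=E, B6=F
uncovered (2 of 12): B2=T, B6=T

Answer: B2=T, B6=T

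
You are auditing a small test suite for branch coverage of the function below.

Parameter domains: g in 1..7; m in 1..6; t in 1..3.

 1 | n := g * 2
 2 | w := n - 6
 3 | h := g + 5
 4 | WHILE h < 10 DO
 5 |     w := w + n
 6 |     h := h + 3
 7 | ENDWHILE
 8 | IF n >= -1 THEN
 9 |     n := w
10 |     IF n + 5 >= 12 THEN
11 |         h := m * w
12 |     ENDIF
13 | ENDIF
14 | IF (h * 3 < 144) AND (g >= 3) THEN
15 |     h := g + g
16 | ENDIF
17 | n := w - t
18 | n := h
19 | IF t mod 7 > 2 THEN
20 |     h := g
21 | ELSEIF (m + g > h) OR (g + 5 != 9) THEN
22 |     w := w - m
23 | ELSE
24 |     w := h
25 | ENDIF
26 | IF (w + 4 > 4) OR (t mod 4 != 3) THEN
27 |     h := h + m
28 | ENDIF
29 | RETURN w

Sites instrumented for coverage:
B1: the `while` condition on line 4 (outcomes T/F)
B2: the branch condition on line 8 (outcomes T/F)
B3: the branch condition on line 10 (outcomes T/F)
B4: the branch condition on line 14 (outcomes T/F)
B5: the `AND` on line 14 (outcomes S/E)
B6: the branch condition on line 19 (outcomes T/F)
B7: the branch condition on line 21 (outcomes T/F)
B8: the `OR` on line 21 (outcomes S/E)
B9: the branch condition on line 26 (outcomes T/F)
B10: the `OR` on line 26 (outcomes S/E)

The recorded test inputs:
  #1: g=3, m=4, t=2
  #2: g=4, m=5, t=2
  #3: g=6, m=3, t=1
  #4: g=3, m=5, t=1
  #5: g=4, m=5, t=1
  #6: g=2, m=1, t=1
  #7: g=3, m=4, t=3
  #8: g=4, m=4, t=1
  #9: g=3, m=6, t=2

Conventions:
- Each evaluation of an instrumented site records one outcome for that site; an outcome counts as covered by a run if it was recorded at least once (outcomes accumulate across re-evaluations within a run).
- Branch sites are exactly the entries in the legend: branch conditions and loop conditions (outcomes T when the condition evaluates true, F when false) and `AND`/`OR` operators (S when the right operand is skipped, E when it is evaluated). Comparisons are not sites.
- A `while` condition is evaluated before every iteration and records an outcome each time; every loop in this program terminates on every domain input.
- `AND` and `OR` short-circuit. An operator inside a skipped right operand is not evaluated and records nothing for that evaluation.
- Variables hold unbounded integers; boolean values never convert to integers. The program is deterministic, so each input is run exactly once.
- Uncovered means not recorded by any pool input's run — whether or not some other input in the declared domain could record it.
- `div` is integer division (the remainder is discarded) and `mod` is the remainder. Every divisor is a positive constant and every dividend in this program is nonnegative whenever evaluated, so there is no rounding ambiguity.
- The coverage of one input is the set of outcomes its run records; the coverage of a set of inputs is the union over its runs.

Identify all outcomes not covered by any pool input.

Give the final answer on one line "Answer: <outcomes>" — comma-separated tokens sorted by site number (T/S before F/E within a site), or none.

run #1 (g=3, m=4, t=2) records B1=T, B1=F, B2=T, B3=F, B4=T, B5=E, B6=F, B7=T, B8=S, B9=T, B10=S
run #2 (g=4, m=5, t=2) records B1=T, B1=F, B2=T, B3=T, B4=F, B5=S, B6=F, B7=F, B8=E, B9=T, B10=S
run #3 (g=6, m=3, t=1) records B1=F, B2=T, B3=F, B4=T, B5=E, B6=F, B7=T, B8=E, B9=T, B10=S
run #4 (g=3, m=5, t=1) records B1=T, B1=F, B2=T, B3=F, B4=T, B5=E, B6=F, B7=T, B8=S, B9=T, B10=S
run #5 (g=4, m=5, t=1) records B1=T, B1=F, B2=T, B3=T, B4=F, B5=S, B6=F, B7=F, B8=E, B9=T, B10=S
run #6 (g=2, m=1, t=1) records B1=T, B1=F, B2=T, B3=F, B4=F, B5=E, B6=F, B7=T, B8=E, B9=T, B10=S
run #7 (g=3, m=4, t=3) records B1=T, B1=F, B2=T, B3=F, B4=T, B5=E, B6=T, B9=T, B10=S
run #8 (g=4, m=4, t=1) records B1=T, B1=F, B2=T, B3=T, B4=T, B5=E, B6=F, B7=F, B8=E, B9=T, B10=S
run #9 (g=3, m=6, t=2) records B1=T, B1=F, B2=T, B3=F, B4=T, B5=E, B6=F, B7=T, B8=S, B9=T, B10=E
union over the pool: B1=T, B1=F, B2=T, B3=T, B3=F, B4=T, B4=F, B5=S, B5=E, B6=T, B6=F, B7=T, B7=F, B8=S, B8=E, B9=T, B10=S, B10=E
uncovered (2 of 20): B2=F, B9=F

Answer: B2=F, B9=F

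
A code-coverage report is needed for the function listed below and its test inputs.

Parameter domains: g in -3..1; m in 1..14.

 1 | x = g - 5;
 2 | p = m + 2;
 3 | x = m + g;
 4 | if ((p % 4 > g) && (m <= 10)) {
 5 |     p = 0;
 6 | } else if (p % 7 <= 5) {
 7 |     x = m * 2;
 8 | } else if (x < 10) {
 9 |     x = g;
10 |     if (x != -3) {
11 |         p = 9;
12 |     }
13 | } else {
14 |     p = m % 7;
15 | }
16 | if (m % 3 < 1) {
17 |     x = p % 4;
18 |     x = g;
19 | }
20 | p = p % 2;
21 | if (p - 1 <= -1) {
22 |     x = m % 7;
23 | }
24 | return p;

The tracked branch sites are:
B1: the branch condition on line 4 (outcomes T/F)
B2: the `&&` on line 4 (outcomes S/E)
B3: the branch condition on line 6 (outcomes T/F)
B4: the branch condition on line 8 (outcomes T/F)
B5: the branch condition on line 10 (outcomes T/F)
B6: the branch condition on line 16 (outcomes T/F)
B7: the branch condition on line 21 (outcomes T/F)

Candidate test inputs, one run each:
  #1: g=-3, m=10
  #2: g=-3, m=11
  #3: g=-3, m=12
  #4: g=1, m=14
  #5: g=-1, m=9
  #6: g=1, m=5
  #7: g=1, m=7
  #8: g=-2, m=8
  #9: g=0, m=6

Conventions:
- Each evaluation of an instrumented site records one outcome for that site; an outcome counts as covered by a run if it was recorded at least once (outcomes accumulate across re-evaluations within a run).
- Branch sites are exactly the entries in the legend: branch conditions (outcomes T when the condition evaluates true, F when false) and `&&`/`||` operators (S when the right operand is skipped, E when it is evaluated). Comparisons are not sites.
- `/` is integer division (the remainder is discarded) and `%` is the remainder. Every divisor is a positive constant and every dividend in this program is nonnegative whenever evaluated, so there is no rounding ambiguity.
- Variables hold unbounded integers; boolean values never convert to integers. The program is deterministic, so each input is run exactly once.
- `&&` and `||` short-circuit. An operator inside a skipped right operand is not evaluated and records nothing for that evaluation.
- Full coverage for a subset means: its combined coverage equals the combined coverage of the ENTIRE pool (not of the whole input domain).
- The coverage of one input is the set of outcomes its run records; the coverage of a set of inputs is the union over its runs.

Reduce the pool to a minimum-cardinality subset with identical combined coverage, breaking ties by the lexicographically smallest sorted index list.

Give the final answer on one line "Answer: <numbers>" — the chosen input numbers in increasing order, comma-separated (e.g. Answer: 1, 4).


run #1 (g=-3, m=10) runs B2->E, B1->T, B6->F, B7->T; records B1=T, B2=E, B6=F, B7=T
run #2 (g=-3, m=11) runs B2->E, B1->F, B3->F, B4->T, B5->F, B6->F, B7->F; records B1=F, B2=E, B3=F, B4=T, B5=F, B6=F, B7=F
run #3 (g=-3, m=12) runs B2->E, B1->F, B3->T, B6->T, B7->T; records B1=F, B2=E, B3=T, B6=T, B7=T
run #4 (g=1, m=14) runs B2->S, B1->F, B3->T, B6->F, B7->T; records B1=F, B2=S, B3=T, B6=F, B7=T
run #5 (g=-1, m=9) runs B2->E, B1->T, B6->T, B7->T; records B1=T, B2=E, B6=T, B7=T
run #6 (g=1, m=5) runs B2->E, B1->T, B6->F, B7->T; records B1=T, B2=E, B6=F, B7=T
run #7 (g=1, m=7) runs B2->S, B1->F, B3->T, B6->F, B7->F; records B1=F, B2=S, B3=T, B6=F, B7=F
run #8 (g=-2, m=8) runs B2->E, B1->T, B6->F, B7->T; records B1=T, B2=E, B6=F, B7=T
run #9 (g=0, m=6) runs B2->S, B1->F, B3->T, B6->T, B7->T; records B1=F, B2=S, B3=T, B6=T, B7=T
pool-wide coverage (12 outcomes): B1=T, B1=F, B2=S, B2=E, B3=T, B3=F, B4=T, B5=F, B6=T, B6=F, B7=T, B7=F
no size-1 subset reaches all 12 outcomes (best union: 7/12)
no size-2 subset reaches all 12 outcomes (best union: 11/12)
inputs {1, 2, 9} (size 3) cover everything; no size-3 subset with a lexicographically smaller index list covers all 12
Answer: 1, 2, 9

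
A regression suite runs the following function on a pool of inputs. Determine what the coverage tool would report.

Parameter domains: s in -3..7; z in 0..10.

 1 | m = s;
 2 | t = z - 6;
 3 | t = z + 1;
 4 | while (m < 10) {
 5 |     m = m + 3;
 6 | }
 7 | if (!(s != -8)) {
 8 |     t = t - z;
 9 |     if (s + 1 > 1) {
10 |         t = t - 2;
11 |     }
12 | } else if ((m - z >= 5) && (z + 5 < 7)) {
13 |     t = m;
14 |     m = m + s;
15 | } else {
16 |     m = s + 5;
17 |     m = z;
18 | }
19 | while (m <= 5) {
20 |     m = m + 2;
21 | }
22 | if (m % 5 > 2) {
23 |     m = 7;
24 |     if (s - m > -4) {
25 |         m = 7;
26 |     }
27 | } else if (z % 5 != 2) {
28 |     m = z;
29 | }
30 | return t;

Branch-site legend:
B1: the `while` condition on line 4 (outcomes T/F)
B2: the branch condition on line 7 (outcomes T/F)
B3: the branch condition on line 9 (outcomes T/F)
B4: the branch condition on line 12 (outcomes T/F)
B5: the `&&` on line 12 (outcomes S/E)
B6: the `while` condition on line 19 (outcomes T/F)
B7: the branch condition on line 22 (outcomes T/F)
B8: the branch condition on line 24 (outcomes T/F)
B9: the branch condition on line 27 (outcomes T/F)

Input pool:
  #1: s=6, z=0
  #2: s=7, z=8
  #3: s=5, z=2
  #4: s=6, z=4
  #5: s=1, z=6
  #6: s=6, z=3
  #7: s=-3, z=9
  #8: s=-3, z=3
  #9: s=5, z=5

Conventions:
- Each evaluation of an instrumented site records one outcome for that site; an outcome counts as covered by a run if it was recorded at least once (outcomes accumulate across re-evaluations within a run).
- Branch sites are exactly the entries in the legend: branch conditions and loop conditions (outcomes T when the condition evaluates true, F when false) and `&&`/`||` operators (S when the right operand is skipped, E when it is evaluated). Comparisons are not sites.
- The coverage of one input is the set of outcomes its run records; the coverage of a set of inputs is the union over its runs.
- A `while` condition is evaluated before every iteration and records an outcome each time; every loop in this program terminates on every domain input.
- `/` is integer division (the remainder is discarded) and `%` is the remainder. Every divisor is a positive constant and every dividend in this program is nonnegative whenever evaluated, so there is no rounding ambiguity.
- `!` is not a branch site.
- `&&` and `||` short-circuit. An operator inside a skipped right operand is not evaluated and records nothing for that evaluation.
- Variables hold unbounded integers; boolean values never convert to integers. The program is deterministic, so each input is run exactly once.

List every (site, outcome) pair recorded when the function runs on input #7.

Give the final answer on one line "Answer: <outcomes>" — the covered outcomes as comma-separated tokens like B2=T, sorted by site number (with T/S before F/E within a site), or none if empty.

Running input #7 (s=-3, z=9), event by event:
  B1->T, B1->T, B1->T, B1->T, B1->T, B1->F, B2->F, B5->S, B4->F, B6->F
  B7->T, B8->F
deduplicating events, the covered set is: B1=T, B1=F, B2=F, B4=F, B5=S, B6=F, B7=T, B8=F

Answer: B1=T, B1=F, B2=F, B4=F, B5=S, B6=F, B7=T, B8=F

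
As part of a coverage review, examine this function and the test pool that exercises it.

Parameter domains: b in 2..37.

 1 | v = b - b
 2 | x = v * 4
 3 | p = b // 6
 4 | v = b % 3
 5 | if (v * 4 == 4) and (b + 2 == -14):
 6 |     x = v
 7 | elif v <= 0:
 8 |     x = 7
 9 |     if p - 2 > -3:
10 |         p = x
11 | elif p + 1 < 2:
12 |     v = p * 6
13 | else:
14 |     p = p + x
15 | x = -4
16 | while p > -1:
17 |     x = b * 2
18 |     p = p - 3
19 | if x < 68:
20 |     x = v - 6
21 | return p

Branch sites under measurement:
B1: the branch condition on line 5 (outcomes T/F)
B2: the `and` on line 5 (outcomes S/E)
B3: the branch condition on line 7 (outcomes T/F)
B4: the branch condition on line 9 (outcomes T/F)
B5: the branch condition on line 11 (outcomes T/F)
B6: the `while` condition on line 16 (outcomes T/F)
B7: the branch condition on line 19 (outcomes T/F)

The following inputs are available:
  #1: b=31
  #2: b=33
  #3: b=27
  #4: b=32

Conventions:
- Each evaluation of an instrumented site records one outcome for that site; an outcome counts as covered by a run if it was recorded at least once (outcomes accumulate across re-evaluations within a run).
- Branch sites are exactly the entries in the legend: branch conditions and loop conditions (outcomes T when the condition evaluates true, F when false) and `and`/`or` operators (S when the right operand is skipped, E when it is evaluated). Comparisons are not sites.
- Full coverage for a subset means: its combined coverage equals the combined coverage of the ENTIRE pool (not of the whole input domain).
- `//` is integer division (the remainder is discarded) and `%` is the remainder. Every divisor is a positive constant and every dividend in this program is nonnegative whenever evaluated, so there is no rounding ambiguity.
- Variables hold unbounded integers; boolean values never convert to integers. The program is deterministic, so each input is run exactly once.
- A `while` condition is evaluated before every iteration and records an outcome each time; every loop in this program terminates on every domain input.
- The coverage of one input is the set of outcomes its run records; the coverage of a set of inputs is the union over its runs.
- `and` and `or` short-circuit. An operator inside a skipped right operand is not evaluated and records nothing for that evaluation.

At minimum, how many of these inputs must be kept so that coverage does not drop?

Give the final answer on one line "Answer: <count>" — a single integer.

run #1 (b=31) runs B2->E, B1->F, B3->F, B5->F, B6->T, B6->T, B6->F, B7->T; records B1=F, B2=E, B3=F, B5=F, B6=T, B6=F, B7=T
run #2 (b=33) runs B2->S, B1->F, B3->T, B4->T, B6->T, B6->T, B6->T, B6->F, B7->T; records B1=F, B2=S, B3=T, B4=T, B6=T, B6=F, B7=T
run #3 (b=27) runs B2->S, B1->F, B3->T, B4->T, B6->T, B6->T, B6->T, B6->F, B7->T; records B1=F, B2=S, B3=T, B4=T, B6=T, B6=F, B7=T
run #4 (b=32) runs B2->S, B1->F, B3->F, B5->F, B6->T, B6->T, B6->F, B7->T; records B1=F, B2=S, B3=F, B5=F, B6=T, B6=F, B7=T
union over all inputs: B1=F, B2=S, B2=E, B3=T, B3=F, B4=T, B5=F, B6=T, B6=F, B7=T (10 outcomes)
every size-1 subset falls short of the 10 outcomes (best: 7/10)
size 2: inputs {1, 2} cover all 10 outcomes, and no lexicographically smaller subset of this size does

Answer: 2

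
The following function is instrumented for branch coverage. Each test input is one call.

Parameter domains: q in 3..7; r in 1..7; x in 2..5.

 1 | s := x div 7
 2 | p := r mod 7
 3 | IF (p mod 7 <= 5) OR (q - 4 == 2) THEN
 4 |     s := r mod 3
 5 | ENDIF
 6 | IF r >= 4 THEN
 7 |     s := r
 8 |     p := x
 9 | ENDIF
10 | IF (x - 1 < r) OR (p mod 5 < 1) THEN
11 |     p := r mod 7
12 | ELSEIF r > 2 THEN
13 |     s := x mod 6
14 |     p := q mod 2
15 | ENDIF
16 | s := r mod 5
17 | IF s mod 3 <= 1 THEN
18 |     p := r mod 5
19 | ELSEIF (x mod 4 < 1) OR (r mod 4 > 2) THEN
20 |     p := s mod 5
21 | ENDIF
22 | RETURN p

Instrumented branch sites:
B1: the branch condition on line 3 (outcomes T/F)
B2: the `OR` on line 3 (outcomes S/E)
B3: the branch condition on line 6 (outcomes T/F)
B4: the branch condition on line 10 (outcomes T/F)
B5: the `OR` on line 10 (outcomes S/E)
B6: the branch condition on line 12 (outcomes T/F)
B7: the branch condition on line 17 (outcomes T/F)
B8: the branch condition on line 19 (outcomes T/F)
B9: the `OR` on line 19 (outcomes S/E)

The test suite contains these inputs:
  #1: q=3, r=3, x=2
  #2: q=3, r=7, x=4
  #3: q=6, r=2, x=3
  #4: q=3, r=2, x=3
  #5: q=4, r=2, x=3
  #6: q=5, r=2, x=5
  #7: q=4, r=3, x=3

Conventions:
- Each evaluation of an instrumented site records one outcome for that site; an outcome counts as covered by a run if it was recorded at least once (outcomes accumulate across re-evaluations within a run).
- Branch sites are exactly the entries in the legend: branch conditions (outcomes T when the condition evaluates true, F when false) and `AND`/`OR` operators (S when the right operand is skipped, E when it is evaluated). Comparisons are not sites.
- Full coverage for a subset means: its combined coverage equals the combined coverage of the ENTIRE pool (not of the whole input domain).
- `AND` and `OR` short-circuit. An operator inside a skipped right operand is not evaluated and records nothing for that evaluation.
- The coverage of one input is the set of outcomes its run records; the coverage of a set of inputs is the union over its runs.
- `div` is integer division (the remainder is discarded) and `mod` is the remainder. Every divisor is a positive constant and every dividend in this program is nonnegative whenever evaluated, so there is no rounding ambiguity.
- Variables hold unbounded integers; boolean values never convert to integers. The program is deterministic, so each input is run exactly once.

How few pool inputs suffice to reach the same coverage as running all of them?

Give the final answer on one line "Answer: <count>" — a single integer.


test 1 (q=3, r=3, x=2) fires B2->S, B1->T, B3->F, B5->S, B4->T, B7->T; hits B1=T, B2=S, B3=F, B4=T, B5=S, B7=T
test 2 (q=3, r=7, x=4) fires B2->S, B1->T, B3->T, B5->S, B4->T, B7->F, B9->S, B8->T; hits B1=T, B2=S, B3=T, B4=T, B5=S, B7=F, B8=T, B9=S
test 3 (q=6, r=2, x=3) fires B2->S, B1->T, B3->F, B5->E, B4->F, B6->F, B7->F, B9->E, B8->F; hits B1=T, B2=S, B3=F, B4=F, B5=E, B6=F, B7=F, B8=F, B9=E
test 4 (q=3, r=2, x=3) fires B2->S, B1->T, B3->F, B5->E, B4->F, B6->F, B7->F, B9->E, B8->F; hits B1=T, B2=S, B3=F, B4=F, B5=E, B6=F, B7=F, B8=F, B9=E
test 5 (q=4, r=2, x=3) fires B2->S, B1->T, B3->F, B5->E, B4->F, B6->F, B7->F, B9->E, B8->F; hits B1=T, B2=S, B3=F, B4=F, B5=E, B6=F, B7=F, B8=F, B9=E
test 6 (q=5, r=2, x=5) fires B2->S, B1->T, B3->F, B5->E, B4->F, B6->F, B7->F, B9->E, B8->F; hits B1=T, B2=S, B3=F, B4=F, B5=E, B6=F, B7=F, B8=F, B9=E
test 7 (q=4, r=3, x=3) fires B2->S, B1->T, B3->F, B5->S, B4->T, B7->T; hits B1=T, B2=S, B3=F, B4=T, B5=S, B7=T
union over all inputs: B1=T, B2=S, B3=T, B3=F, B4=T, B4=F, B5=S, B5=E, B6=F, B7=T, B7=F, B8=T, B8=F, B9=S, B9=E (15 outcomes)
every size-1 subset falls short of the 15 outcomes (best: 9/15)
every size-2 subset falls short of the 15 outcomes (best: 14/15)
at size 3, {1, 2, 3} reaches all 15 outcomes; every lexicographically earlier size-3 subset fails
Answer: 3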